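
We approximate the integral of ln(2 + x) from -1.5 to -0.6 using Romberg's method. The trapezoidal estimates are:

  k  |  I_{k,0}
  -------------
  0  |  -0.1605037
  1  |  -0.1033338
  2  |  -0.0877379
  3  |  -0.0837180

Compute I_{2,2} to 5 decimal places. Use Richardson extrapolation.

-0.08242

Richardson extrapolation on the trapezoidal column (denominator 4−1=3):
I_{1,1} = (4·(-0.1033338) − (-0.1605037)) / 3 = -0.0842772
I_{2,1} = -0.0877379 + (-0.0877379 − (-0.1033338))/3 = -0.0825393
I_{2,2} = (16·(-0.0825393) − (-0.0842772)) / 15 = -0.0824234
(Column j=1 coincides with Simpson's rule on the same nodes.)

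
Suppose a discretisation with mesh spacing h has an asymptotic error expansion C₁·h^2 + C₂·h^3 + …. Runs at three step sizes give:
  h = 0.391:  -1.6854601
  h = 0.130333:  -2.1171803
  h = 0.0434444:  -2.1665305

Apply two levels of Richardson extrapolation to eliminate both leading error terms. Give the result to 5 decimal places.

First eliminate the h^2 term (factor 3^2 = 9):
  B₁ = (9·(-2.1171803) − (-1.6854601))/8 = -2.1711453
  B₂ = (9·(-2.1665305) − (-2.1171803))/8 = -2.1726993
Then eliminate the h^3 term (factor 3^3 = 27):
  (27·(-2.1726993) − (-2.1711453))/26 = -2.1727591

-2.17276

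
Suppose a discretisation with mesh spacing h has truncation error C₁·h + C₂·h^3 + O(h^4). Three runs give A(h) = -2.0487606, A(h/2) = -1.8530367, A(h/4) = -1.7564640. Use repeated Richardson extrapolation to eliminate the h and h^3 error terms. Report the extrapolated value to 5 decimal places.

First eliminate the h term (factor 2^1 = 2):
  B₁ = (2·(-1.8530367) − (-2.0487606))/1 = -1.6573128
  B₂ = (2·(-1.7564640) − (-1.8530367))/1 = -1.6598913
Then eliminate the h^3 term (factor 2^3 = 8):
  (8·(-1.6598913) − (-1.6573128))/7 = -1.6602597

-1.66026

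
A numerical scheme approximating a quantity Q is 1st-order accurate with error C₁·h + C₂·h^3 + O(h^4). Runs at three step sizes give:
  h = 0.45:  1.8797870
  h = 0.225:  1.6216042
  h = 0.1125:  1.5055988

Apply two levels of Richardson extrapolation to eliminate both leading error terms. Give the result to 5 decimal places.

1.39333

First eliminate the h term (factor 2^1 = 2):
  B₁ = (2·1.6216042 − 1.8797870)/1 = 1.3634214
  B₂ = (2·1.5055988 − 1.6216042)/1 = 1.3895934
Then eliminate the h^3 term (factor 2^3 = 8):
  (8·1.3895934 − 1.3634214)/7 = 1.3933323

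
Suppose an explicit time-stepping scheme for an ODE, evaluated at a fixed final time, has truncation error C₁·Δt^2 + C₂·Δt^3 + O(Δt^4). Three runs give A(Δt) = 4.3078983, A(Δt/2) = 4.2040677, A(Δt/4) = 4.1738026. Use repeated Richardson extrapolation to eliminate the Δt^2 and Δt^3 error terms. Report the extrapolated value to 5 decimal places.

First eliminate the Δt^2 term (factor 2^2 = 4):
  B₁ = (4·4.2040677 − 4.3078983)/3 = 4.1694575
  B₂ = (4·4.1738026 − 4.2040677)/3 = 4.1637142
Then eliminate the Δt^3 term (factor 2^3 = 8):
  (8·4.1637142 − 4.1694575)/7 = 4.1628937

4.16289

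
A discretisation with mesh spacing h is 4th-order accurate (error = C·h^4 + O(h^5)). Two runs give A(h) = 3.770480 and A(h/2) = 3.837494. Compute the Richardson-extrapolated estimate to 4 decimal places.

3.8420

The leading error scales as h^4; refining by a factor of 2 reduces it by 2^4 = 16.
Extrapolated value = (16·A(h/2) − A(h)) / (16 − 1)
= (16·3.837494 − 3.770480) / 15
= 57.629424 / 15 = 3.841962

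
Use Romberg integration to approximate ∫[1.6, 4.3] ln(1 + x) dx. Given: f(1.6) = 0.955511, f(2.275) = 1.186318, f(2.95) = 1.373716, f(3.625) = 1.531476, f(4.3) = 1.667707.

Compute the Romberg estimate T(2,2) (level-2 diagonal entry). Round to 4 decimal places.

3.6545

T(0,0) (trapezoid, 1 panel, h=2.7000): 3.541344
T(1,0) (trapezoid, 2 panels, h=1.3500): 3.625189
T(2,0) (trapezoid, 4 panels, h=0.6750): 3.647105
T(1,1) = 3.625189 + (3.625189 − 3.541344)/3 = 3.653137
T(2,1) = 3.647105 + (3.647105 − 3.625189)/3 = 3.654410
T(2,2) = 3.654410 + (3.654410 − 3.653137)/15 = 3.654495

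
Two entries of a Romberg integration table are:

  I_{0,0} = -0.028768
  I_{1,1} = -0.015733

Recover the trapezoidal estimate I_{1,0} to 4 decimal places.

From I_{1,1} = (4·I_{1,0} − I_{0,0})/3, solve for I_{1,0}:
4·I_{1,0} = 3·(-0.015733) + (-0.028768) = -0.075967
I_{1,0} = -0.018992

-0.0190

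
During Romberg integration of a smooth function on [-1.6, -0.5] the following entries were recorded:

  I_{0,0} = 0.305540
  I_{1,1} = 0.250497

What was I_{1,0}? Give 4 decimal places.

0.2643

From I_{1,1} = (4·I_{1,0} − I_{0,0})/3, solve for I_{1,0}:
4·I_{1,0} = 3·0.250497 + 0.305540 = 1.057031
I_{1,0} = 0.264258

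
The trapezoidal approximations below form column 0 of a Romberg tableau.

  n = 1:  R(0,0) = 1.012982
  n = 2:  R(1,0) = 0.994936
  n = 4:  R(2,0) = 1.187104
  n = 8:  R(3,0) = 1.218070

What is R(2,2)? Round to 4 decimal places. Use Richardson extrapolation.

Richardson extrapolation on the trapezoidal column (denominator 4−1=3):
R(1,1) = 0.994936 + (0.994936 − 1.012982)/3 = 0.988921
R(2,1) = 1.187104 + (1.187104 − 0.994936)/3 = 1.251160
R(2,2) = 1.251160 + (1.251160 − 0.988921)/15 = 1.268643
(Column j=1 coincides with Simpson's rule on the same nodes.)

1.2686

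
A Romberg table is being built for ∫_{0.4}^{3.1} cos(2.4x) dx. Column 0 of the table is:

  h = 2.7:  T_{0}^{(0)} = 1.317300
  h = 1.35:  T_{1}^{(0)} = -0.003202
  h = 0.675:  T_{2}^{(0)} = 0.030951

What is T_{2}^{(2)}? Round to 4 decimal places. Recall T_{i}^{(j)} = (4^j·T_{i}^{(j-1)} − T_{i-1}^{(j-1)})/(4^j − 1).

0.0747

Richardson extrapolation on the trapezoidal column (denominator 4−1=3):
T_{1}^{(1)} = (4·(-0.003202) − 1.317300) / 3 = -0.443369
T_{2}^{(1)} = (4·0.030951 − (-0.003202)) / 3 = 0.042335
T_{2}^{(2)} = (16·0.042335 − (-0.443369)) / 15 = 0.074715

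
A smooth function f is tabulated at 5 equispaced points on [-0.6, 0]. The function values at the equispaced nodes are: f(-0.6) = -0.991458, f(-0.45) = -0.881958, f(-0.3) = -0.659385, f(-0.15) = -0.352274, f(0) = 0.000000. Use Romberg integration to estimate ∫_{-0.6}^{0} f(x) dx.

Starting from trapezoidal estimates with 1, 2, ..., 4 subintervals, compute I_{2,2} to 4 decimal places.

I_{0,0} (trapezoid, 1 panel, h=0.6000): -0.297437
I_{1,0} (trapezoid, 2 panels, h=0.3000): -0.346534
I_{2,0} (trapezoid, 4 panels, h=0.1500): -0.358402
I_{1,1} = -0.346534 + (-0.346534 − (-0.297437))/3 = -0.362900
I_{2,1} = -0.358402 + (-0.358402 − (-0.346534))/3 = -0.362358
I_{2,2} = -0.362358 + (-0.362358 − (-0.362900))/15 = -0.362322

-0.3623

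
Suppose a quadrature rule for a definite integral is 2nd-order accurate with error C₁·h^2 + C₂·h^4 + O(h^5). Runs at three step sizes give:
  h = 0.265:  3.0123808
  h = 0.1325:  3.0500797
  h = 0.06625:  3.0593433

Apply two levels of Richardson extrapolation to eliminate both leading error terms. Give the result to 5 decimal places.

First eliminate the h^2 term (factor 2^2 = 4):
  B₁ = (4·3.0500797 − 3.0123808)/3 = 3.0626460
  B₂ = (4·3.0593433 − 3.0500797)/3 = 3.0624312
Then eliminate the h^4 term (factor 2^4 = 16):
  (16·3.0624312 − 3.0626460)/15 = 3.0624169

3.06242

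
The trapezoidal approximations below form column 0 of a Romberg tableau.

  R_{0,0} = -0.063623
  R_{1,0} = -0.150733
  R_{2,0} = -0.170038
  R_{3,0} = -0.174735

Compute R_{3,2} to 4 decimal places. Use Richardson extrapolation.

-0.1763

Richardson extrapolation on the trapezoidal column (denominator 4−1=3):
R_{2,1} = (4·(-0.170038) − (-0.150733)) / 3 = -0.176473
R_{3,1} = (4·(-0.174735) − (-0.170038)) / 3 = -0.176301
R_{3,2} = -0.176301 + (-0.176301 − (-0.176473))/15 = -0.176290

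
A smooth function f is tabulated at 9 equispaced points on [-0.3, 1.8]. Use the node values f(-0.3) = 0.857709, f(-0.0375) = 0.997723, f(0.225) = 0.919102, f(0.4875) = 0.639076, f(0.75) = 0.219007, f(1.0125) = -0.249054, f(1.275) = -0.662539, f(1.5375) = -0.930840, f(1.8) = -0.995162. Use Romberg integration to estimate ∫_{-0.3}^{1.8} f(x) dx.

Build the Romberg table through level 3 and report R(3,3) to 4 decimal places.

0.2311

R(0,0) (trapezoid, 1 panel, h=2.1000): -0.144326
R(1,0) (trapezoid, 2 panels, h=1.0500): 0.157795
R(2,0) (trapezoid, 4 panels, h=0.5250): 0.213593
R(3,0) (trapezoid, 8 panels, h=0.2625): 0.226734
R(1,1) = 0.157795 + (0.157795 − (-0.144326))/3 = 0.258502
R(2,1) = 0.213593 + (0.213593 − 0.157795)/3 = 0.232192
R(3,1) = 0.226734 + (0.226734 − 0.213593)/3 = 0.231114
R(2,2) = 0.232192 + (0.232192 − 0.258502)/15 = 0.230438
R(3,2) = 0.231114 + (0.231114 − 0.232192)/15 = 0.231042
R(3,3) = 0.231042 + (0.231042 − 0.230438)/63 = 0.231052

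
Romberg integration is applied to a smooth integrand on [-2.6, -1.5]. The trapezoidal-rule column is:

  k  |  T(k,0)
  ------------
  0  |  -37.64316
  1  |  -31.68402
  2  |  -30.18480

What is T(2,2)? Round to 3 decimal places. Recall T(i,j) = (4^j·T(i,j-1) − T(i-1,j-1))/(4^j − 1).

Richardson extrapolation on the trapezoidal column (denominator 4−1=3):
T(1,1) = -31.68402 + (-31.68402 − (-37.64316))/3 = -29.69764
T(2,1) = -30.18480 + (-30.18480 − (-31.68402))/3 = -29.68506
T(2,2) = -29.68506 + (-29.68506 − (-29.69764))/15 = -29.68422

-29.684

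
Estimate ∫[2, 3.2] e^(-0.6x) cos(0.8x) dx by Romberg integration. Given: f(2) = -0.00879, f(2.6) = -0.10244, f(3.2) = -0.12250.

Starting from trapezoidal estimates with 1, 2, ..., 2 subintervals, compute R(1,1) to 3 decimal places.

R(0,0) (trapezoid, 1 panel, h=1.2000): -0.07877
R(1,0) (trapezoid, 2 panels, h=0.6000): -0.10085
R(1,1) = -0.10085 + (-0.10085 − (-0.07877))/3 = -0.10821

-0.108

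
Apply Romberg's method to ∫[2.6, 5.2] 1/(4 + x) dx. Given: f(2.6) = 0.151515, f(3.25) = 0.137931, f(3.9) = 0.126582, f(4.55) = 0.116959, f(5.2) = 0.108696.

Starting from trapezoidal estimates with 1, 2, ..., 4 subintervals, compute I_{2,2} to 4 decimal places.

0.3321

I_{0,0} (trapezoid, 1 panel, h=2.6000): 0.338274
I_{1,0} (trapezoid, 2 panels, h=1.3000): 0.333694
I_{2,0} (trapezoid, 4 panels, h=0.6500): 0.332525
I_{1,1} = 0.333694 + (0.333694 − 0.338274)/3 = 0.332167
I_{2,1} = 0.332525 + (0.332525 − 0.333694)/3 = 0.332135
I_{2,2} = 0.332135 + (0.332135 − 0.332167)/15 = 0.332133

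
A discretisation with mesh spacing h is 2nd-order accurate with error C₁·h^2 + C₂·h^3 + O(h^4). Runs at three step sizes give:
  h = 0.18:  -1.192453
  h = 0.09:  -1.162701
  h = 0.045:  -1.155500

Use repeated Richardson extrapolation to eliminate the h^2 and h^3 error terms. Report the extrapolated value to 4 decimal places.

First eliminate the h^2 term (factor 2^2 = 4):
  B₁ = (4·(-1.162701) − (-1.192453))/3 = -1.152784
  B₂ = (4·(-1.155500) − (-1.162701))/3 = -1.153100
Then eliminate the h^3 term (factor 2^3 = 8):
  (8·(-1.153100) − (-1.152784))/7 = -1.153145

-1.1531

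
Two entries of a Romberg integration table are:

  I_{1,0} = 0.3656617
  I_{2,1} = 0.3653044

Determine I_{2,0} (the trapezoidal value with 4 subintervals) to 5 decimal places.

0.36539

From I_{2,1} = (4·I_{2,0} − I_{1,0})/3, solve for I_{2,0}:
4·I_{2,0} = 3·0.3653044 + 0.3656617 = 1.4615749
I_{2,0} = 0.3653937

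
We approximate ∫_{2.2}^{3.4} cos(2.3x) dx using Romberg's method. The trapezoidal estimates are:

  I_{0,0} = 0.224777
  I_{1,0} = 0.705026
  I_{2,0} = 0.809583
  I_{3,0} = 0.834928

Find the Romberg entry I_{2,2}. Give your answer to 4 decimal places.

0.8431

Richardson extrapolation on the trapezoidal column (denominator 4−1=3):
I_{1,1} = 0.705026 + (0.705026 − 0.224777)/3 = 0.865109
I_{2,1} = 0.809583 + (0.809583 − 0.705026)/3 = 0.844435
I_{2,2} = (16·0.844435 − 0.865109) / 15 = 0.843057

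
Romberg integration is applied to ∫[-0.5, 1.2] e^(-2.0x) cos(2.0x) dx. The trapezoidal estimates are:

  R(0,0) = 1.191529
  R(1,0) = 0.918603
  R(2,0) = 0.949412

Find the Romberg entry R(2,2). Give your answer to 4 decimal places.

R(1,1) = (4·0.918603 − 1.191529) / 3 = 0.827628
R(2,1) = 0.949412 + (0.949412 − 0.918603)/3 = 0.959682
R(2,2) = (16·0.959682 − 0.827628) / 15 = 0.968486
(Column j=1 coincides with Simpson's rule on the same nodes.)

0.9685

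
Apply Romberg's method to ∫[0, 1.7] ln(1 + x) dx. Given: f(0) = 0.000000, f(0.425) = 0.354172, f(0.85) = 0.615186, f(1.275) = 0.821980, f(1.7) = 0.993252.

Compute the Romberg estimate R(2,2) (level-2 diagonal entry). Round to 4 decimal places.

0.9817

R(0,0) (trapezoid, 1 panel, h=1.7000): 0.844264
R(1,0) (trapezoid, 2 panels, h=0.8500): 0.945040
R(2,0) (trapezoid, 4 panels, h=0.4250): 0.972385
R(1,1) = 0.945040 + (0.945040 − 0.844264)/3 = 0.978632
R(2,1) = 0.972385 + (0.972385 − 0.945040)/3 = 0.981500
R(2,2) = 0.981500 + (0.981500 − 0.978632)/15 = 0.981691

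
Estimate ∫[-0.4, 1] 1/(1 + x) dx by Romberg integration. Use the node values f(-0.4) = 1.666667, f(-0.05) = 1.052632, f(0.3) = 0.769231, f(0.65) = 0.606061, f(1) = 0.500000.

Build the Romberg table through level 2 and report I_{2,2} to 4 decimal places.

I_{0,0} (trapezoid, 1 panel, h=1.4000): 1.516667
I_{1,0} (trapezoid, 2 panels, h=0.7000): 1.296795
I_{2,0} (trapezoid, 4 panels, h=0.3500): 1.228940
I_{1,1} = 1.296795 + (1.296795 − 1.516667)/3 = 1.223504
I_{2,1} = 1.228940 + (1.228940 − 1.296795)/3 = 1.206322
I_{2,2} = 1.206322 + (1.206322 − 1.223504)/15 = 1.205177

1.2052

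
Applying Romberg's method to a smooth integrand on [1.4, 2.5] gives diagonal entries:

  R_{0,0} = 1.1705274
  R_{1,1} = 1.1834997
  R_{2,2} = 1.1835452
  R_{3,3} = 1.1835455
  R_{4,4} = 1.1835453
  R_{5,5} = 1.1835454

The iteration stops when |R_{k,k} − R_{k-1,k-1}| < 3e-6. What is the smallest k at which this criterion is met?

|R_{1,1} − R_{0,0}| = 0.0129723 ≥ 3e-6
|R_{2,2} − R_{1,1}| = 0.0000455 ≥ 3e-6
|R_{3,3} − R_{2,2}| = 0.0000003 < 3e-6

k = 3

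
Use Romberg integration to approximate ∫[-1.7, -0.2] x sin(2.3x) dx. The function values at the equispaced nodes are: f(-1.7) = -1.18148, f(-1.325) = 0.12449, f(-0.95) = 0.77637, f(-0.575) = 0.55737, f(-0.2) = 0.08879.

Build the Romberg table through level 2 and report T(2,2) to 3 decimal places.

T(0,0) (trapezoid, 1 panel, h=1.5000): -0.81952
T(1,0) (trapezoid, 2 panels, h=0.7500): 0.17252
T(2,0) (trapezoid, 4 panels, h=0.3750): 0.34196
T(1,1) = 0.17252 + (0.17252 − (-0.81952))/3 = 0.50320
T(2,1) = 0.34196 + (0.34196 − 0.17252)/3 = 0.39844
T(2,2) = 0.39844 + (0.39844 − 0.50320)/15 = 0.39146

0.391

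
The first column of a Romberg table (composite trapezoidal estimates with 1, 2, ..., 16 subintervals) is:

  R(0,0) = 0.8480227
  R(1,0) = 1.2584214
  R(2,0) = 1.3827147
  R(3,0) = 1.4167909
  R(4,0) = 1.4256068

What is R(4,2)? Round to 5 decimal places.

Richardson extrapolation on the trapezoidal column (denominator 4−1=3):
R(3,1) = 1.4167909 + (1.4167909 − 1.3827147)/3 = 1.4281496
R(4,1) = (4·1.4256068 − 1.4167909) / 3 = 1.4285454
R(4,2) = (16·1.4285454 − 1.4281496) / 15 = 1.4285718
(Column j=1 coincides with Simpson's rule on the same nodes.)

1.42857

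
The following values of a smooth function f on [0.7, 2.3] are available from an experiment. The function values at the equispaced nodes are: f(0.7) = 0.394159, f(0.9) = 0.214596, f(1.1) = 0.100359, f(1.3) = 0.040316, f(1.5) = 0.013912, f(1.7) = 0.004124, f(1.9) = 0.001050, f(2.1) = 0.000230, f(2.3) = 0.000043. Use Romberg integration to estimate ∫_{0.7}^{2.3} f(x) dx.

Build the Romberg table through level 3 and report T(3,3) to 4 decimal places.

0.1108

T(0,0) (trapezoid, 1 panel, h=1.6000): 0.315362
T(1,0) (trapezoid, 2 panels, h=0.8000): 0.168810
T(2,0) (trapezoid, 4 panels, h=0.4000): 0.124969
T(3,0) (trapezoid, 8 panels, h=0.2000): 0.114338
T(1,1) = 0.168810 + (0.168810 − 0.315362)/3 = 0.119959
T(2,1) = 0.124969 + (0.124969 − 0.168810)/3 = 0.110355
T(3,1) = 0.114338 + (0.114338 − 0.124969)/3 = 0.110794
T(2,2) = 0.110355 + (0.110355 − 0.119959)/15 = 0.109715
T(3,2) = 0.110794 + (0.110794 − 0.110355)/15 = 0.110823
T(3,3) = 0.110823 + (0.110823 − 0.109715)/63 = 0.110841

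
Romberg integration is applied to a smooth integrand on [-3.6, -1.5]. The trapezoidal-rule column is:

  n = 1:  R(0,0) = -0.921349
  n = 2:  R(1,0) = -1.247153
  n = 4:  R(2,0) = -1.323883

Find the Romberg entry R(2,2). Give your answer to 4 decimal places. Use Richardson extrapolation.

Richardson extrapolation on the trapezoidal column (denominator 4−1=3):
R(1,1) = -1.247153 + (-1.247153 − (-0.921349))/3 = -1.355754
R(2,1) = (4·(-1.323883) − (-1.247153)) / 3 = -1.349460
R(2,2) = (16·(-1.349460) − (-1.355754)) / 15 = -1.349040

-1.3490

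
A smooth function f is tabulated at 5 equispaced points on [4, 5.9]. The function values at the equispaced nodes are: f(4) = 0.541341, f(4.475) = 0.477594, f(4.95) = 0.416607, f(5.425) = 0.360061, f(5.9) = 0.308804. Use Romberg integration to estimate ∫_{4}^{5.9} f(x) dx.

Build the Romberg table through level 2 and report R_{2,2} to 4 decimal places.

R_{0,0} (trapezoid, 1 panel, h=1.9000): 0.807638
R_{1,0} (trapezoid, 2 panels, h=0.9500): 0.799596
R_{2,0} (trapezoid, 4 panels, h=0.4750): 0.797684
R_{1,1} = 0.799596 + (0.799596 − 0.807638)/3 = 0.796915
R_{2,1} = 0.797684 + (0.797684 − 0.799596)/3 = 0.797047
R_{2,2} = 0.797047 + (0.797047 − 0.796915)/15 = 0.797056

0.7971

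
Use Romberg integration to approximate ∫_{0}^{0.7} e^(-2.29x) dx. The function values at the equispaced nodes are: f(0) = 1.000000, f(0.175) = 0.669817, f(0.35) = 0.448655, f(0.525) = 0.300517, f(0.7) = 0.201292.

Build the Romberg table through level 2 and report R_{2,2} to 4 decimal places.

R_{0,0} (trapezoid, 1 panel, h=0.7000): 0.420452
R_{1,0} (trapezoid, 2 panels, h=0.3500): 0.367255
R_{2,0} (trapezoid, 4 panels, h=0.1750): 0.353436
R_{1,1} = 0.367255 + (0.367255 − 0.420452)/3 = 0.349523
R_{2,1} = 0.353436 + (0.353436 − 0.367255)/3 = 0.348830
R_{2,2} = 0.348830 + (0.348830 − 0.349523)/15 = 0.348784

0.3488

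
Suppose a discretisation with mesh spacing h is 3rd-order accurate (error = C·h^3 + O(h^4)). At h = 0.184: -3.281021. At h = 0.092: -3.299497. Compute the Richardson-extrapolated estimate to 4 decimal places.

Extrapolated value = (8·A(h/2) − A(h)) / (8 − 1)
= (8·(-3.299497) − (-3.281021)) / 7
= -23.114955 / 7 = -3.302136

-3.3021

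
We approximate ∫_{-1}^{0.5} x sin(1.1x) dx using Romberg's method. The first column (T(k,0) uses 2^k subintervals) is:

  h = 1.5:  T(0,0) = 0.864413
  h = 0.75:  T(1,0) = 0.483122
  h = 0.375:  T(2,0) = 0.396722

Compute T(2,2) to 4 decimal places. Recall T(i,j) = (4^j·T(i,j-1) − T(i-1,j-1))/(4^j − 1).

0.3687

T(1,1) = (4·0.483122 − 0.864413) / 3 = 0.356025
T(2,1) = (4·0.396722 − 0.483122) / 3 = 0.367922
T(2,2) = (16·0.367922 − 0.356025) / 15 = 0.368715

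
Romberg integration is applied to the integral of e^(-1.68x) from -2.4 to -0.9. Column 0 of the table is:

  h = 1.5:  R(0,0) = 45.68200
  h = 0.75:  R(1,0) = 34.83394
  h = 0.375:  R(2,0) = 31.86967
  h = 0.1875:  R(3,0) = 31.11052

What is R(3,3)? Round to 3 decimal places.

30.856

R(1,1) = (4·34.83394 − 45.68200) / 3 = 31.21792
R(2,1) = (4·31.86967 − 34.83394) / 3 = 30.88158
R(3,1) = (4·31.11052 − 31.86967) / 3 = 30.85747
R(2,2) = 30.88158 + (30.88158 − 31.21792)/15 = 30.85916
R(3,2) = 30.85747 + (30.85747 − 30.88158)/15 = 30.85586
R(3,3) = (64·30.85586 − 30.85916) / 63 = 30.85581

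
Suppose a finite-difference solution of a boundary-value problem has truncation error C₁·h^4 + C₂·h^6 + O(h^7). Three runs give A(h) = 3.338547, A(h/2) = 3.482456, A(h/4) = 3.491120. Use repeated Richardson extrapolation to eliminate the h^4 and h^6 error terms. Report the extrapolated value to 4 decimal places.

First eliminate the h^4 term (factor 2^4 = 16):
  B₁ = (16·3.482456 − 3.338547)/15 = 3.492050
  B₂ = (16·3.491120 − 3.482456)/15 = 3.491698
Then eliminate the h^6 term (factor 2^6 = 64):
  (64·3.491698 − 3.492050)/63 = 3.491692

3.4917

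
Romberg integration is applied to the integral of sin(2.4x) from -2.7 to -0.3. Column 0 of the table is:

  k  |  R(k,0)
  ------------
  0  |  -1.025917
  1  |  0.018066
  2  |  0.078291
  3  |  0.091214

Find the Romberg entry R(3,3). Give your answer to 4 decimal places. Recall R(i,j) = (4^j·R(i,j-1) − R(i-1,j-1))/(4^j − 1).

0.0956

Richardson extrapolation on the trapezoidal column (denominator 4−1=3):
R(1,1) = (4·0.018066 − (-1.025917)) / 3 = 0.366060
R(2,1) = 0.078291 + (0.078291 − 0.018066)/3 = 0.098366
R(3,1) = (4·0.091214 − 0.078291) / 3 = 0.095522
R(2,2) = (16·0.098366 − 0.366060) / 15 = 0.080520
R(3,2) = 0.095522 + (0.095522 − 0.098366)/15 = 0.095332
R(3,3) = (64·0.095332 − 0.080520) / 63 = 0.095567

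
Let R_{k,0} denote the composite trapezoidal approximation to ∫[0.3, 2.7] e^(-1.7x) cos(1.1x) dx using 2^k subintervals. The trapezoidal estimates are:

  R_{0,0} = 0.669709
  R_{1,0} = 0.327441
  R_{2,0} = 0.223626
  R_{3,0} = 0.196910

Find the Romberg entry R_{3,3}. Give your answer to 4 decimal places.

0.1879

Richardson extrapolation on the trapezoidal column (denominator 4−1=3):
R_{1,1} = (4·0.327441 − 0.669709) / 3 = 0.213352
R_{2,1} = 0.223626 + (0.223626 − 0.327441)/3 = 0.189021
R_{3,1} = (4·0.196910 − 0.223626) / 3 = 0.188005
R_{2,2} = (16·0.189021 − 0.213352) / 15 = 0.187399
R_{3,2} = (16·0.188005 − 0.189021) / 15 = 0.187937
R_{3,3} = (64·0.187937 − 0.187399) / 63 = 0.187946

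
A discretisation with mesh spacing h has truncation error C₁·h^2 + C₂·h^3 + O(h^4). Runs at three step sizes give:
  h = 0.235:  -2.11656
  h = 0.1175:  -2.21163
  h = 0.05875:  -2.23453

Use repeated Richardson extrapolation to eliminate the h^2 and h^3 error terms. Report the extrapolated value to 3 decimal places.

First eliminate the h^2 term (factor 2^2 = 4):
  B₁ = (4·(-2.21163) − (-2.11656))/3 = -2.24332
  B₂ = (4·(-2.23453) − (-2.21163))/3 = -2.24216
Then eliminate the h^3 term (factor 2^3 = 8):
  (8·(-2.24216) − (-2.24332))/7 = -2.24199

-2.242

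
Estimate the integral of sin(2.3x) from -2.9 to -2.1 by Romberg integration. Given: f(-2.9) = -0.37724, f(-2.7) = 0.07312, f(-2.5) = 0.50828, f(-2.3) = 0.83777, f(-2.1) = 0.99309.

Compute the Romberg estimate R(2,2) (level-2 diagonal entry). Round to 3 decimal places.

0.352

R(0,0) (trapezoid, 1 panel, h=0.8000): 0.24634
R(1,0) (trapezoid, 2 panels, h=0.4000): 0.32648
R(2,0) (trapezoid, 4 panels, h=0.2000): 0.34542
R(1,1) = 0.32648 + (0.32648 − 0.24634)/3 = 0.35319
R(2,1) = 0.34542 + (0.34542 − 0.32648)/3 = 0.35173
R(2,2) = 0.35173 + (0.35173 − 0.35319)/15 = 0.35163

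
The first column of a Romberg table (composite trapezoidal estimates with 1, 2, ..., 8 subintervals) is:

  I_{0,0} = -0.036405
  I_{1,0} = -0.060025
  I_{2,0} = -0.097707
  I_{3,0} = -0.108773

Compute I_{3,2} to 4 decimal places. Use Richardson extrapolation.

-0.1126

Richardson extrapolation on the trapezoidal column (denominator 4−1=3):
I_{2,1} = -0.097707 + (-0.097707 − (-0.060025))/3 = -0.110268
I_{3,1} = -0.108773 + (-0.108773 − (-0.097707))/3 = -0.112462
I_{3,2} = -0.112462 + (-0.112462 − (-0.110268))/15 = -0.112608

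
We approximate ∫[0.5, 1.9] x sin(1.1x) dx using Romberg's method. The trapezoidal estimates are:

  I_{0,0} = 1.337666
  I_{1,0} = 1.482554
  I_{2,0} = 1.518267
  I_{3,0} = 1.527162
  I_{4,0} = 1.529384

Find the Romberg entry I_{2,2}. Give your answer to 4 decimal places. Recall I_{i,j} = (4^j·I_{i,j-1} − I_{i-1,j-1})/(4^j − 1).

1.5301

Richardson extrapolation on the trapezoidal column (denominator 4−1=3):
I_{1,1} = 1.482554 + (1.482554 − 1.337666)/3 = 1.530850
I_{2,1} = 1.518267 + (1.518267 − 1.482554)/3 = 1.530171
I_{2,2} = 1.530171 + (1.530171 − 1.530850)/15 = 1.530126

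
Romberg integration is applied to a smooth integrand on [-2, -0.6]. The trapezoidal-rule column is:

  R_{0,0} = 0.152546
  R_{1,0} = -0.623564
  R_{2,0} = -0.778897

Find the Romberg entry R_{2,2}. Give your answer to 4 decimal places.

R_{1,1} = -0.623564 + (-0.623564 − 0.152546)/3 = -0.882267
R_{2,1} = (4·(-0.778897) − (-0.623564)) / 3 = -0.830675
R_{2,2} = (16·(-0.830675) − (-0.882267)) / 15 = -0.827236

-0.8272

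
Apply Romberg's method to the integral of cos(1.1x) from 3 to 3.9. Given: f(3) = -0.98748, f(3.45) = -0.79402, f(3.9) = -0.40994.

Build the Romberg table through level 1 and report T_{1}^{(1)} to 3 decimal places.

T_{0}^{(0)} (trapezoid, 1 panel, h=0.9000): -0.62884
T_{1}^{(0)} (trapezoid, 2 panels, h=0.4500): -0.67173
T_{1}^{(1)} = -0.67173 + (-0.67173 − (-0.62884))/3 = -0.68603

-0.686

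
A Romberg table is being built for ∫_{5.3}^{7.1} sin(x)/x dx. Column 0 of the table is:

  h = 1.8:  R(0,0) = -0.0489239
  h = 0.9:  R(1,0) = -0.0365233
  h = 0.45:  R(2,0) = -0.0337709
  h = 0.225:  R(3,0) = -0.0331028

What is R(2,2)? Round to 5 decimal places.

-0.03288

R(1,1) = -0.0365233 + (-0.0365233 − (-0.0489239))/3 = -0.0323898
R(2,1) = (4·(-0.0337709) − (-0.0365233)) / 3 = -0.0328534
R(2,2) = -0.0328534 + (-0.0328534 − (-0.0323898))/15 = -0.0328843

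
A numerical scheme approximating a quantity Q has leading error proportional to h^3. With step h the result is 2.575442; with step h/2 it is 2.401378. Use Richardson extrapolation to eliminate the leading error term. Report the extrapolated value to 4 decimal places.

2.3765

The leading error scales as h^3; refining by a factor of 2 reduces it by 2^3 = 8.
Extrapolated value = (8·A(h/2) − A(h)) / (8 − 1)
= (8·2.401378 − 2.575442) / 7
= 16.635582 / 7 = 2.376512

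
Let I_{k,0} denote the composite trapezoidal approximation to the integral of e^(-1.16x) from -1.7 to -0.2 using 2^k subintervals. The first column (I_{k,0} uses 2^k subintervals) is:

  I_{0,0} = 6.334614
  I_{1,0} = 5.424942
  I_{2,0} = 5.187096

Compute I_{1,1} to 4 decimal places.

I_{1,1} = 5.424942 + (5.424942 − 6.334614)/3 = 5.121718

5.1217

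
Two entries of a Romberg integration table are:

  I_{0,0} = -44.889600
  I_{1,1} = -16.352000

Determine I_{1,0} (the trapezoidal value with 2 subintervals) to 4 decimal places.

-23.4864

From I_{1,1} = (4·I_{1,0} − I_{0,0})/3, solve for I_{1,0}:
4·I_{1,0} = 3·(-16.352000) + (-44.889600) = -93.945600
I_{1,0} = -23.486400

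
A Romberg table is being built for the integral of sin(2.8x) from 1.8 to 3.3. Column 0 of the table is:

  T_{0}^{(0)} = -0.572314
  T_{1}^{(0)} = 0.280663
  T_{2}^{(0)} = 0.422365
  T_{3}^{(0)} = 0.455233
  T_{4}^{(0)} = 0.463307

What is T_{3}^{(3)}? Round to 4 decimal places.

Richardson extrapolation on the trapezoidal column (denominator 4−1=3):
T_{1}^{(1)} = 0.280663 + (0.280663 − (-0.572314))/3 = 0.564989
T_{2}^{(1)} = 0.422365 + (0.422365 − 0.280663)/3 = 0.469599
T_{3}^{(1)} = (4·0.455233 − 0.422365) / 3 = 0.466189
T_{2}^{(2)} = (16·0.469599 − 0.564989) / 15 = 0.463240
T_{3}^{(2)} = 0.466189 + (0.466189 − 0.469599)/15 = 0.465962
T_{3}^{(3)} = (64·0.465962 − 0.463240) / 63 = 0.466005
(Column j=1 coincides with Simpson's rule on the same nodes.)

0.4660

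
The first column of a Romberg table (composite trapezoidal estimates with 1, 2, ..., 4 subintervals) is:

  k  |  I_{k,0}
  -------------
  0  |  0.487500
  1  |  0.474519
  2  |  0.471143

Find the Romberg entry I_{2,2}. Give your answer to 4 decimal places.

Richardson extrapolation on the trapezoidal column (denominator 4−1=3):
I_{1,1} = 0.474519 + (0.474519 − 0.487500)/3 = 0.470192
I_{2,1} = 0.471143 + (0.471143 − 0.474519)/3 = 0.470018
I_{2,2} = (16·0.470018 − 0.470192) / 15 = 0.470006

0.4700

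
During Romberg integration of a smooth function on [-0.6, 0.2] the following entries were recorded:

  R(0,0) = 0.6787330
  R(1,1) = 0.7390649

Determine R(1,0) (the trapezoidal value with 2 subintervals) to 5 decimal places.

0.72398

From R(1,1) = (4·R(1,0) − R(0,0))/3, solve for R(1,0):
4·R(1,0) = 3·0.7390649 + 0.6787330 = 2.8959277
R(1,0) = 0.7239819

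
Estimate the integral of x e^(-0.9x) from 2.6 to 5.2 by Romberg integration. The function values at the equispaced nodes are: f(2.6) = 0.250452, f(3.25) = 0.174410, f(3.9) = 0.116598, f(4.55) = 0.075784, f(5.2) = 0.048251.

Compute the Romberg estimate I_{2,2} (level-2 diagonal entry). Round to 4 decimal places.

0.3321

I_{0,0} (trapezoid, 1 panel, h=2.6000): 0.388314
I_{1,0} (trapezoid, 2 panels, h=1.3000): 0.345734
I_{2,0} (trapezoid, 4 panels, h=0.6500): 0.335493
I_{1,1} = 0.345734 + (0.345734 − 0.388314)/3 = 0.331541
I_{2,1} = 0.335493 + (0.335493 − 0.345734)/3 = 0.332079
I_{2,2} = 0.332079 + (0.332079 − 0.331541)/15 = 0.332115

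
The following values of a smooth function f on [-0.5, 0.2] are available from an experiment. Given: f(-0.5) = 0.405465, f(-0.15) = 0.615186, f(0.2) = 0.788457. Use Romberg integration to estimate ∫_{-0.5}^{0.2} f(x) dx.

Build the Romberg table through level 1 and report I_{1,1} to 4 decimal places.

I_{0,0} (trapezoid, 1 panel, h=0.7000): 0.417873
I_{1,0} (trapezoid, 2 panels, h=0.3500): 0.424251
I_{1,1} = 0.424251 + (0.424251 − 0.417873)/3 = 0.426377

0.4264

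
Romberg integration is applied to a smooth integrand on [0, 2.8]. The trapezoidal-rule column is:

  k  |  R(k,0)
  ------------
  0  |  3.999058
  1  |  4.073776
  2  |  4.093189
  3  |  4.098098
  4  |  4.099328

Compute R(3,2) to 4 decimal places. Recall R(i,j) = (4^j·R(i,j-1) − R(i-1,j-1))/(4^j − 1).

R(2,1) = (4·4.093189 − 4.073776) / 3 = 4.099660
R(3,1) = (4·4.098098 − 4.093189) / 3 = 4.099734
R(3,2) = 4.099734 + (4.099734 − 4.099660)/15 = 4.099739
(Column j=1 coincides with Simpson's rule on the same nodes.)

4.0997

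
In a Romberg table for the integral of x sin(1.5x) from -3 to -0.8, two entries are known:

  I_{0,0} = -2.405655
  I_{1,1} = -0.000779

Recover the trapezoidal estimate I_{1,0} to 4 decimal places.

From I_{1,1} = (4·I_{1,0} − I_{0,0})/3, solve for I_{1,0}:
4·I_{1,0} = 3·(-0.000779) + (-2.405655) = -2.407992
I_{1,0} = -0.601998

-0.6020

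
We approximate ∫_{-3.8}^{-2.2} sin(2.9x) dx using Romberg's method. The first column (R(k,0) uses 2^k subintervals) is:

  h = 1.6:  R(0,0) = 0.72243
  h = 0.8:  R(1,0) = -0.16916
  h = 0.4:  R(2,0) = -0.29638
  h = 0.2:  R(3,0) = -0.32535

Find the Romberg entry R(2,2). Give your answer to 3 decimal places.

Richardson extrapolation on the trapezoidal column (denominator 4−1=3):
R(1,1) = -0.16916 + (-0.16916 − 0.72243)/3 = -0.46636
R(2,1) = (4·(-0.29638) − (-0.16916)) / 3 = -0.33879
R(2,2) = -0.33879 + (-0.33879 − (-0.46636))/15 = -0.33029

-0.330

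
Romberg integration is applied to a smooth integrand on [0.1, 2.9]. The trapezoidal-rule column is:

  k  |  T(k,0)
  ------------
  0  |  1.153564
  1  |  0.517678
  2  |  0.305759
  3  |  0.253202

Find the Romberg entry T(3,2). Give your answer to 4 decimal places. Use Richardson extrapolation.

0.2357

Richardson extrapolation on the trapezoidal column (denominator 4−1=3):
T(2,1) = (4·0.305759 − 0.517678) / 3 = 0.235119
T(3,1) = 0.253202 + (0.253202 − 0.305759)/3 = 0.235683
T(3,2) = 0.235683 + (0.235683 − 0.235119)/15 = 0.235721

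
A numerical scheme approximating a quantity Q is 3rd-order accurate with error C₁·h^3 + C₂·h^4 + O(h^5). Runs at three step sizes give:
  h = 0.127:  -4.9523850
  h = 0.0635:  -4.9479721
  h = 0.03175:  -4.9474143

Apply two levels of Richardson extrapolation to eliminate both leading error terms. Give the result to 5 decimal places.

First eliminate the h^3 term (factor 2^3 = 8):
  B₁ = (8·(-4.9479721) − (-4.9523850))/7 = -4.9473417
  B₂ = (8·(-4.9474143) − (-4.9479721))/7 = -4.9473346
Then eliminate the h^4 term (factor 2^4 = 16):
  (16·(-4.9473346) − (-4.9473417))/15 = -4.9473341

-4.94733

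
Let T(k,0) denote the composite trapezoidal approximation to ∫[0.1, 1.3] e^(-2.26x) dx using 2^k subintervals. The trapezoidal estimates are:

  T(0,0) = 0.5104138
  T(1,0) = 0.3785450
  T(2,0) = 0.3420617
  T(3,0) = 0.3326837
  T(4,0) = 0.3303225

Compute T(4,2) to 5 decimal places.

0.32953

T(3,1) = 0.3326837 + (0.3326837 − 0.3420617)/3 = 0.3295577
T(4,1) = (4·0.3303225 − 0.3326837) / 3 = 0.3295354
T(4,2) = (16·0.3295354 − 0.3295577) / 15 = 0.3295339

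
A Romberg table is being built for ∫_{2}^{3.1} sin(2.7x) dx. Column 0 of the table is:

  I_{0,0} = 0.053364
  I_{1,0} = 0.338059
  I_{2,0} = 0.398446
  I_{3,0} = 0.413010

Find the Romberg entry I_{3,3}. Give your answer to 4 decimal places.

Richardson extrapolation on the trapezoidal column (denominator 4−1=3):
I_{1,1} = (4·0.338059 − 0.053364) / 3 = 0.432957
I_{2,1} = (4·0.398446 − 0.338059) / 3 = 0.418575
I_{3,1} = 0.413010 + (0.413010 − 0.398446)/3 = 0.417865
I_{2,2} = (16·0.418575 − 0.432957) / 15 = 0.417616
I_{3,2} = (16·0.417865 − 0.418575) / 15 = 0.417818
I_{3,3} = (64·0.417818 − 0.417616) / 63 = 0.417821

0.4178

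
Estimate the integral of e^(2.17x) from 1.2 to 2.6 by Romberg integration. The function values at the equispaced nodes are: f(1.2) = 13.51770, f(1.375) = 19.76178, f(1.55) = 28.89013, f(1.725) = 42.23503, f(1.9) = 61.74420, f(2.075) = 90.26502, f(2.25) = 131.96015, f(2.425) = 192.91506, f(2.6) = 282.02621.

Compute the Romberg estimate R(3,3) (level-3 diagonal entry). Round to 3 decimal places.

123.737

R(0,0) (trapezoid, 1 panel, h=1.4000): 206.88074
R(1,0) (trapezoid, 2 panels, h=0.7000): 146.66131
R(2,0) (trapezoid, 4 panels, h=0.3500): 129.62825
R(3,0) (trapezoid, 8 panels, h=0.1750): 125.22008
R(1,1) = 146.66131 + (146.66131 − 206.88074)/3 = 126.58817
R(2,1) = 129.62825 + (129.62825 − 146.66131)/3 = 123.95056
R(3,1) = 125.22008 + (125.22008 − 129.62825)/3 = 123.75069
R(2,2) = 123.95056 + (123.95056 − 126.58817)/15 = 123.77472
R(3,2) = 123.75069 + (123.75069 − 123.95056)/15 = 123.73737
R(3,3) = 123.73737 + (123.73737 − 123.77472)/63 = 123.73678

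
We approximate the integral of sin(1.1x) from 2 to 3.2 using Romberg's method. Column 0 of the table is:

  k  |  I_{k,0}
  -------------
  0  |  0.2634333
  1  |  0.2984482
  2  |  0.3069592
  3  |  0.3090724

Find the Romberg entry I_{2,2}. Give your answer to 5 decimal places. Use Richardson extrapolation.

Richardson extrapolation on the trapezoidal column (denominator 4−1=3):
I_{1,1} = 0.2984482 + (0.2984482 − 0.2634333)/3 = 0.3101198
I_{2,1} = 0.3069592 + (0.3069592 − 0.2984482)/3 = 0.3097962
I_{2,2} = 0.3097962 + (0.3097962 − 0.3101198)/15 = 0.3097746
(Column j=1 coincides with Simpson's rule on the same nodes.)

0.30977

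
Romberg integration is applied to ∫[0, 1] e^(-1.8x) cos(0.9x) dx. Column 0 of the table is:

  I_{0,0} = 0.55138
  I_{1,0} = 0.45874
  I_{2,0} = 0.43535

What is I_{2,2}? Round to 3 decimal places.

0.428

Richardson extrapolation on the trapezoidal column (denominator 4−1=3):
I_{1,1} = (4·0.45874 − 0.55138) / 3 = 0.42786
I_{2,1} = 0.43535 + (0.43535 − 0.45874)/3 = 0.42755
I_{2,2} = (16·0.42755 − 0.42786) / 15 = 0.42753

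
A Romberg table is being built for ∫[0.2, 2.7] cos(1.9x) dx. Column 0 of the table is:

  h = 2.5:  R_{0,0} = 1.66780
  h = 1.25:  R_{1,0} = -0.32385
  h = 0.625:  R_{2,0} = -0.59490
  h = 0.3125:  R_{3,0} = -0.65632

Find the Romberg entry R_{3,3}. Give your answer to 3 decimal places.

R_{1,1} = -0.32385 + (-0.32385 − 1.66780)/3 = -0.98773
R_{2,1} = (4·(-0.59490) − (-0.32385)) / 3 = -0.68525
R_{3,1} = (4·(-0.65632) − (-0.59490)) / 3 = -0.67679
R_{2,2} = -0.68525 + (-0.68525 − (-0.98773))/15 = -0.66508
R_{3,2} = -0.67679 + (-0.67679 − (-0.68525))/15 = -0.67623
R_{3,3} = (64·(-0.67623) − (-0.66508)) / 63 = -0.67641

-0.676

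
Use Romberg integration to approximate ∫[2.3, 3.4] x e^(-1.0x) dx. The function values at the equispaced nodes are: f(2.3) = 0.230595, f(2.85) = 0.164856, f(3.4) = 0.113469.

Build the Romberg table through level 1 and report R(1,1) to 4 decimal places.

0.1840

R(0,0) (trapezoid, 1 panel, h=1.1000): 0.189235
R(1,0) (trapezoid, 2 panels, h=0.5500): 0.185288
R(1,1) = 0.185288 + (0.185288 − 0.189235)/3 = 0.183972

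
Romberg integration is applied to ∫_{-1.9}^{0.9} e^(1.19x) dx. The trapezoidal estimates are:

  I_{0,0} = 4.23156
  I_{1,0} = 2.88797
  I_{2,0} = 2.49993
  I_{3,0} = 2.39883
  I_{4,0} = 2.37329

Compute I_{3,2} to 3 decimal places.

2.365

Richardson extrapolation on the trapezoidal column (denominator 4−1=3):
I_{2,1} = 2.49993 + (2.49993 − 2.88797)/3 = 2.37058
I_{3,1} = 2.39883 + (2.39883 − 2.49993)/3 = 2.36513
I_{3,2} = (16·2.36513 − 2.37058) / 15 = 2.36477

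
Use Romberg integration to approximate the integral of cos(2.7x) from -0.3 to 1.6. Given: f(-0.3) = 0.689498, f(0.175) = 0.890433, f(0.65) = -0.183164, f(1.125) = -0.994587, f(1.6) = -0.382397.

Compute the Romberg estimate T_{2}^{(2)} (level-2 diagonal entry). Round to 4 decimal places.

-0.0714

T_{0}^{(0)} (trapezoid, 1 panel, h=1.9000): 0.291746
T_{1}^{(0)} (trapezoid, 2 panels, h=0.9500): -0.028133
T_{2}^{(0)} (trapezoid, 4 panels, h=0.4750): -0.063540
T_{1}^{(1)} = -0.028133 + (-0.028133 − 0.291746)/3 = -0.134759
T_{2}^{(1)} = -0.063540 + (-0.063540 − (-0.028133))/3 = -0.075342
T_{2}^{(2)} = -0.075342 + (-0.075342 − (-0.134759))/15 = -0.071381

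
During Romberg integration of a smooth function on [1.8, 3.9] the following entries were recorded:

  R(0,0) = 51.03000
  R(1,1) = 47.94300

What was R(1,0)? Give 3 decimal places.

48.715

From R(1,1) = (4·R(1,0) − R(0,0))/3, solve for R(1,0):
4·R(1,0) = 3·47.94300 + 51.03000 = 194.85900
R(1,0) = 48.71475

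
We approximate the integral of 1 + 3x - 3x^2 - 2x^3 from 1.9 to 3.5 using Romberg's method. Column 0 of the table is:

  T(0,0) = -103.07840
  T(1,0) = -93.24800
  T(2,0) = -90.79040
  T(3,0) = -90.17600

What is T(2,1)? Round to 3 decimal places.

Richardson extrapolation on the trapezoidal column (denominator 4−1=3):
T(2,1) = -90.79040 + (-90.79040 − (-93.24800))/3 = -89.97120

-89.971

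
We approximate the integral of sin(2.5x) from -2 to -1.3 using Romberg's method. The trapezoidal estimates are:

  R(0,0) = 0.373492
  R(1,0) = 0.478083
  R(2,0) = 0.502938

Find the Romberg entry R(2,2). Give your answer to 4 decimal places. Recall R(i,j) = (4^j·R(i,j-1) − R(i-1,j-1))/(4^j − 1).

0.5111

Richardson extrapolation on the trapezoidal column (denominator 4−1=3):
R(1,1) = 0.478083 + (0.478083 − 0.373492)/3 = 0.512947
R(2,1) = (4·0.502938 − 0.478083) / 3 = 0.511223
R(2,2) = 0.511223 + (0.511223 − 0.512947)/15 = 0.511108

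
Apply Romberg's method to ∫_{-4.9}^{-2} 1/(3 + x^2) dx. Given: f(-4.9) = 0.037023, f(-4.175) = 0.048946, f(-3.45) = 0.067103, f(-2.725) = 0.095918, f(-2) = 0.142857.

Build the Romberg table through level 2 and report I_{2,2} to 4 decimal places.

0.2159

I_{0,0} (trapezoid, 1 panel, h=2.9000): 0.260826
I_{1,0} (trapezoid, 2 panels, h=1.4500): 0.227712
I_{2,0} (trapezoid, 4 panels, h=0.7250): 0.218883
I_{1,1} = 0.227712 + (0.227712 − 0.260826)/3 = 0.216674
I_{2,1} = 0.218883 + (0.218883 − 0.227712)/3 = 0.215940
I_{2,2} = 0.215940 + (0.215940 − 0.216674)/15 = 0.215891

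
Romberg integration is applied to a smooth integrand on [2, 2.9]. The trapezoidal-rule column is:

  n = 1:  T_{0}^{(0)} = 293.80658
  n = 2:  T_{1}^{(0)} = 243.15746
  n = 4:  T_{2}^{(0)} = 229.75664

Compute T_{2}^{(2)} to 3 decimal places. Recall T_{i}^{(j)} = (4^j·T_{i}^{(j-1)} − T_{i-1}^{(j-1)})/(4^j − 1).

T_{1}^{(1)} = 243.15746 + (243.15746 − 293.80658)/3 = 226.27442
T_{2}^{(1)} = (4·229.75664 − 243.15746) / 3 = 225.28970
T_{2}^{(2)} = 225.28970 + (225.28970 − 226.27442)/15 = 225.22405

225.224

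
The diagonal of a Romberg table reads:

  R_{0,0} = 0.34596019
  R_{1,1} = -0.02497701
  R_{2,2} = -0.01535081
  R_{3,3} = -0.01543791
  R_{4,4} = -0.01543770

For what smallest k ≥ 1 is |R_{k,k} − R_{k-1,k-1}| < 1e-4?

|R_{1,1} − R_{0,0}| = 0.37093720 ≥ 1e-4
|R_{2,2} − R_{1,1}| = 0.00962620 ≥ 1e-4
|R_{3,3} − R_{2,2}| = 0.00008710 < 1e-4

k = 3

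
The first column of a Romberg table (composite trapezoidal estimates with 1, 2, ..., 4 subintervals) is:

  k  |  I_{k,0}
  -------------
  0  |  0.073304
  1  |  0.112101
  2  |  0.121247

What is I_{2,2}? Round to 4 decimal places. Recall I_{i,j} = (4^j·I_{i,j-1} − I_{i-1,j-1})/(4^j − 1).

0.1242

Richardson extrapolation on the trapezoidal column (denominator 4−1=3):
I_{1,1} = (4·0.112101 − 0.073304) / 3 = 0.125033
I_{2,1} = 0.121247 + (0.121247 − 0.112101)/3 = 0.124296
I_{2,2} = (16·0.124296 − 0.125033) / 15 = 0.124247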